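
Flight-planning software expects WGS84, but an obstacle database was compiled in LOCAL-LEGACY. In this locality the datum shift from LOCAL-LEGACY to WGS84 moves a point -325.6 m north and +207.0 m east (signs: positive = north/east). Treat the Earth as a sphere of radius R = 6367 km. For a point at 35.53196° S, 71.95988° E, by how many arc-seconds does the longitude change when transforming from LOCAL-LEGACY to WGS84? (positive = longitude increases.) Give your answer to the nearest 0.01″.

At latitude -35.53196°, cos φ = 0.813791.
One radian of longitude at latitude φ spans R cos φ, so Δλ = ΔE / (R cos φ) = 207.0 / (6367000 × 0.813791) = 3.9951e-05 rad = 8.240″.

Δλ = 8.24″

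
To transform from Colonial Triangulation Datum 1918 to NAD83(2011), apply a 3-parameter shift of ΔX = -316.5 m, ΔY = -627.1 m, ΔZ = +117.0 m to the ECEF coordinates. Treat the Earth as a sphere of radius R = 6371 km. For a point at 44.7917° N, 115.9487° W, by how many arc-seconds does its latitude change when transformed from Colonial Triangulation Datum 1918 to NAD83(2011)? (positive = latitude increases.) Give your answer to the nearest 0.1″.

sin φ = 0.704531, cos φ = 0.709673, sin λ = -0.899186, cos λ = -0.437566.
North component: ΔN = −sin φ cos λ·ΔX − sin φ sin λ·ΔY + cos φ·ΔZ = −(0.704531)(-0.437566)(-316.5) − (0.704531)(-0.899186)(-627.1) + (0.709673)(117.0) = -411.81 m.
1° of latitude spans πR/180 = 111195 m, so Δφ = -411.81 / 111195 × 3600 = -13.333″.

Δφ = -13.3″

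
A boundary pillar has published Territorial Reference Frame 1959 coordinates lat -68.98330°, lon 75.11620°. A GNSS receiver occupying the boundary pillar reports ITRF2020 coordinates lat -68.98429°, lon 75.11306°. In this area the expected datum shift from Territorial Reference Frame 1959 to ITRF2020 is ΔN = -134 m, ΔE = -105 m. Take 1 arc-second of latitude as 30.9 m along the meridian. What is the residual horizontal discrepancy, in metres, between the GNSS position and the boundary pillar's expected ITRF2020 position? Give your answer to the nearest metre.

Observed coordinate differences: Δφ = -0.00099°, Δλ = -0.00314°.
Converting to metres (1° lat = 111240 m, cos φ = 0.358640): observed ΔN = -110.1 m, observed ΔE = -125.3 m.
Subtracting the expected shift leaves a residual of -110.1 − (-134) = 23.9 m north and -125.3 − (-105) = -20.3 m east.
Residual distance = √(23.9² + (-20.3)²) = 31.3 m.

31 m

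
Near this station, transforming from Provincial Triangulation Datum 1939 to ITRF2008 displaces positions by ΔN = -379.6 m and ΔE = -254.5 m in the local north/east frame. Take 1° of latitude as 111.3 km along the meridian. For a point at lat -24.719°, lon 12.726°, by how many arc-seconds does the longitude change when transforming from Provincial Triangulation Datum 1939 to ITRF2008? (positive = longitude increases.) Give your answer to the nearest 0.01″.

Δλ = -9.06″

At latitude -24.719°, cos φ = 0.908370.
1° of longitude at this latitude = 111.3 × cos φ = 101.10 km, so Δλ = -254.5 / 101101.5 = -0.0025173° = -9.062″.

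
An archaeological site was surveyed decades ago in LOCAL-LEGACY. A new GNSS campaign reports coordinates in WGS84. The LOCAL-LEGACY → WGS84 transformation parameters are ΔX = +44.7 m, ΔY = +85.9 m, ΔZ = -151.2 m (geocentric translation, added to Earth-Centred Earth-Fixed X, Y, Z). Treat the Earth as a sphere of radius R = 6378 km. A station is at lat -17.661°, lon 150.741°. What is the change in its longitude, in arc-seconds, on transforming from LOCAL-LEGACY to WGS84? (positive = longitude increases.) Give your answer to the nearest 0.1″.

sin φ = -0.303385, cos φ = 0.952868, sin λ = 0.488758, cos λ = -0.872419.
East component: ΔE = −sin λ·ΔX + cos λ·ΔY = −(0.488758)(44.7) + (-0.872419)(85.9) = -96.79 m.
1° of latitude spans πR/180 = 111317 m; at latitude φ, 1° of longitude spans that × cos φ = 106070.5 m, so Δλ = -96.79 / 106070.5 × 3600 = -3.285″.

Δλ = -3.3″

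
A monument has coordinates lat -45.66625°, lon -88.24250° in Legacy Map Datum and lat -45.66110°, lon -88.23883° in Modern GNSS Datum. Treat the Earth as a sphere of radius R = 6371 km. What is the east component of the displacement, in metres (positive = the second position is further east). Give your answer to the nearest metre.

Δφ = -45.66110° − -45.66625° = +0.00515°; Δλ = -88.23883° − -88.24250° = +0.00367°.
1° along a meridian = πR/180 = 111195 m.
ΔN = Δφ × 111195 = 572.7 m; ΔE = Δλ × 111195 × cos(-45.66625°) = +0.00367 × 111195 × 0.698837 = 285.2 m.

ΔE = 285 m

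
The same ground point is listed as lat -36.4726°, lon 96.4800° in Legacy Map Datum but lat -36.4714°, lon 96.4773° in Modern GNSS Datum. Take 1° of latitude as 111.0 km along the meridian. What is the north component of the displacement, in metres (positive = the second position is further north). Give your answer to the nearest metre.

ΔN = 133 m

Δφ = -36.4714° − -36.4726° = +0.0012°; Δλ = 96.4773° − 96.4800° = -0.0027°.
ΔN = Δφ × 111000 = 133.2 m; ΔE = Δλ × 111000 × cos(-36.4726°) = -0.0027 × 111000 × 0.804141 = -241.0 m.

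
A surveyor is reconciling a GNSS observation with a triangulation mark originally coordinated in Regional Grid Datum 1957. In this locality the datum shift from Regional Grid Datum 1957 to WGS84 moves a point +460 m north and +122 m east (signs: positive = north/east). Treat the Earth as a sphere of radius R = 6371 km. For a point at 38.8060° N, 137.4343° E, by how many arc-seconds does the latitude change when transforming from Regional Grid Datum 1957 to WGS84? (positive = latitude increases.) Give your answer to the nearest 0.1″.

Δφ = 14.9″

On a sphere of radius R, 1 rad of latitude = R, so Δφ = ΔN / R = 460.0 / 6371000 = 7.2202e-05 rad = 14.893″.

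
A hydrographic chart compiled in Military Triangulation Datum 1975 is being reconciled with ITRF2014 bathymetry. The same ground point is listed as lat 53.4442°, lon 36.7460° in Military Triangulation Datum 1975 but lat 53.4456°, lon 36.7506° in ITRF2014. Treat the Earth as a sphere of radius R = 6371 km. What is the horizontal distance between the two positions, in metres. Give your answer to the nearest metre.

Δφ = 53.4456° − 53.4442° = +0.0014°; Δλ = 36.7506° − 36.7460° = +0.0046°.
1° along a meridian = πR/180 = 111195 m.
ΔN = Δφ × 111195 = 155.7 m; ΔE = Δλ × 111195 × cos(53.4442°) = +0.0046 × 111195 × 0.595605 = 304.7 m.
Distance = √(ΔE² + ΔN²) = √(304.7² + 155.7²) = 342.1 m.

342 m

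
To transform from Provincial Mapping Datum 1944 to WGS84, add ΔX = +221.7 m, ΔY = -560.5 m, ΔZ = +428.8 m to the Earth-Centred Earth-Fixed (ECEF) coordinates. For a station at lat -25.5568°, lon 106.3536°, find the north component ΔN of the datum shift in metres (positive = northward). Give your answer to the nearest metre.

The local north axis is (−sin φ cos λ, −sin φ sin λ, cos φ), giving ΔN = -26.930 − 232.020 + 386.845 = 127.90 m.

ΔN = 128 m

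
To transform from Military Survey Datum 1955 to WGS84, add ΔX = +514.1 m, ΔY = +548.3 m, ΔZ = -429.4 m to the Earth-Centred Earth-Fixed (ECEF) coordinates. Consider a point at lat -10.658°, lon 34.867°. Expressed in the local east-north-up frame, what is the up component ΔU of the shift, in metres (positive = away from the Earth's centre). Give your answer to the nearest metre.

At φ = -10.658°, λ = 34.867°: sin φ = -0.184946, cos φ = 0.982749, sin λ = 0.571673, cos λ = 0.820481.
ΔU = cos φ cos λ·ΔX + cos φ sin λ·ΔY + sin φ·ΔZ = (0.982749)(0.820481)(514.1) + (0.982749)(0.571673)(548.3) + (-0.184946)(-429.4) = 801.99 m.

ΔU = 802 m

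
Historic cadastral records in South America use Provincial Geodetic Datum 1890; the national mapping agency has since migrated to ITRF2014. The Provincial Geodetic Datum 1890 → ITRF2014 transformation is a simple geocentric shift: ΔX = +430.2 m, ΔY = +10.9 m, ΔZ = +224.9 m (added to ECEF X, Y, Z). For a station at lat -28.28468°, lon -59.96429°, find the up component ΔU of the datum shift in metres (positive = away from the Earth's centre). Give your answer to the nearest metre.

ΔU = 75 m

At φ = -28.28468°, λ = -59.96429°: sin φ = -0.473853, cos φ = 0.880604, sin λ = -0.865714, cos λ = 0.500540.
ΔU = cos φ cos λ·ΔX + cos φ sin λ·ΔY + sin φ·ΔZ = (0.880604)(0.500540)(430.2) + (0.880604)(-0.865714)(10.9) + (-0.473853)(224.9) = 74.74 m.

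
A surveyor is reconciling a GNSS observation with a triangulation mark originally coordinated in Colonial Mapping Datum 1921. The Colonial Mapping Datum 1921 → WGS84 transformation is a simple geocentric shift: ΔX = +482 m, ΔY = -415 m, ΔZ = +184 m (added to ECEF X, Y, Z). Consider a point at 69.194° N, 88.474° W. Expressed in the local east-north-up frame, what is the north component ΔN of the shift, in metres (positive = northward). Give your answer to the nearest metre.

The local north axis is (−sin φ cos λ, −sin φ sin λ, cos φ), giving ΔN = -11.999 − 387.800 + 65.358 = -334.44 m.

ΔN = -334 m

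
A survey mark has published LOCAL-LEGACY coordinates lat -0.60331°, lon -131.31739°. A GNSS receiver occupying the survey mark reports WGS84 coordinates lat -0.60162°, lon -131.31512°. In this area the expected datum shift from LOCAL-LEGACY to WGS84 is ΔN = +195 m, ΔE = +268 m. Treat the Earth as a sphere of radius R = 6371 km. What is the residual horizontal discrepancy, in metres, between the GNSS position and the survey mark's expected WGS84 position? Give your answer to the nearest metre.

Observed coordinate differences: Δφ = +0.00169°, Δλ = +0.00227°.
Converting to metres (1° lat = 111195 m, cos φ = 0.999945): observed ΔN = 187.9 m, observed ΔE = 252.4 m.
Subtracting the expected shift leaves a residual of 187.9 − (195) = -7.1 m north and 252.4 − (268) = -15.6 m east.
Residual distance = √((-7.1)² + (-15.6)²) = 17.1 m.

17 m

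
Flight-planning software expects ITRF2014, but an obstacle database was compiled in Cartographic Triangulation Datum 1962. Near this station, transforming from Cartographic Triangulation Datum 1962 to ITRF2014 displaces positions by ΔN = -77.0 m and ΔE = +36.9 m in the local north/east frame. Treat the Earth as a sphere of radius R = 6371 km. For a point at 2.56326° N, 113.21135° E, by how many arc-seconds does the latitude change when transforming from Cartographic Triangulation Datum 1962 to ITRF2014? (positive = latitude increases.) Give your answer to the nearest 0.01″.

Δφ = -2.49″

On a sphere of radius R, 1 rad of latitude = R, so Δφ = ΔN / R = -77.0 / 6371000 = -1.2086e-05 rad = -2.493″.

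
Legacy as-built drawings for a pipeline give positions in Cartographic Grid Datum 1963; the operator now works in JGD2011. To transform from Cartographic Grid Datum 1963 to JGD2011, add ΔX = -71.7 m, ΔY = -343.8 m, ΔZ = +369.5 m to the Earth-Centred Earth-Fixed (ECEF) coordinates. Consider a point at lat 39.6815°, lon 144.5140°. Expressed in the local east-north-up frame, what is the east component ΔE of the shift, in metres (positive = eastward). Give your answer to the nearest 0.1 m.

ΔE = 321.6 m

The local east axis at (φ, λ) is (−sin λ, cos λ, 0), so ΔE = −sin(144.5140°)·(-71.7) + cos(144.5140°)·(-343.8) = 321.56 m.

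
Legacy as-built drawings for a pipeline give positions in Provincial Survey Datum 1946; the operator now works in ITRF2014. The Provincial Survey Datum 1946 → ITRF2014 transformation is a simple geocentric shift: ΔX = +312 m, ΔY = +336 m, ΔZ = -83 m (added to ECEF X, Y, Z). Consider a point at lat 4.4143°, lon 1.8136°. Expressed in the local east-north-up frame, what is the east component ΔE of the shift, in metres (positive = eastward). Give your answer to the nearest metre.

At φ = 4.4143°, λ = 1.8136°: sin φ = 0.076968, cos φ = 0.997034, sin λ = 0.031648, cos λ = 0.999499.
ΔE = −sin λ·ΔX + cos λ·ΔY = −(0.031648)·(312) + (0.999499)·(336) = 325.96 m.

ΔE = 326 m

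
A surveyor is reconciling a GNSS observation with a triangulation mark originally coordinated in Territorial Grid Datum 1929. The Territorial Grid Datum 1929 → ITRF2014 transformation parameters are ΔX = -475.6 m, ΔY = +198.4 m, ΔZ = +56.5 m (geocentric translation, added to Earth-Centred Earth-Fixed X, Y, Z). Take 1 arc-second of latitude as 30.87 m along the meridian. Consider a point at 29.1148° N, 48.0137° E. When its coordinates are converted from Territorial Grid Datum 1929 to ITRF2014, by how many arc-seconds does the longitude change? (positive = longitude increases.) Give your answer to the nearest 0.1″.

sin φ = 0.486561, cos φ = 0.873647, sin λ = 0.743305, cos λ = 0.668953.
East component: ΔE = −sin λ·ΔX + cos λ·ΔY = −(0.743305)(-475.6) + (0.668953)(198.4) = 486.24 m.
1° of latitude spans 3600 × 30.87 = 111132 m; at latitude φ, 1° of longitude spans that × cos φ = 97090.1 m, so Δλ = 486.24 / 97090.1 × 3600 = 18.029″.

Δλ = 18.0″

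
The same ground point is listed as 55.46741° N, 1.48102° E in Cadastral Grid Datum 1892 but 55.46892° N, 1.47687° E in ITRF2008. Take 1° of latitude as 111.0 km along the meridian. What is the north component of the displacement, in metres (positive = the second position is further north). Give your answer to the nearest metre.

Δφ = 55.46892° − 55.46741° = +0.00151°; Δλ = 1.47687° − 1.48102° = -0.00415°.
ΔN = Δφ × 111000 = 167.6 m; ΔE = Δλ × 111000 × cos(55.46741°) = -0.00415 × 111000 × 0.566875 = -261.1 m.

ΔN = 168 m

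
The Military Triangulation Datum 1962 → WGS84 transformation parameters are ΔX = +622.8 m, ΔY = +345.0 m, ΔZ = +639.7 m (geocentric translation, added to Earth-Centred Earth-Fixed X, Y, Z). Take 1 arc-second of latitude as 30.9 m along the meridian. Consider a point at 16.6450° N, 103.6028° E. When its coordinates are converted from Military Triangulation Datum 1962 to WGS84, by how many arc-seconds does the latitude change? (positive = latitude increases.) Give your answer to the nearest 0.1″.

sin φ = 0.286441, cos φ = 0.958098, sin λ = 0.971950, cos λ = -0.235190.
North component: ΔN = −sin φ cos λ·ΔX − sin φ sin λ·ΔY + cos φ·ΔZ = −(0.286441)(-0.235190)(622.8) − (0.286441)(0.971950)(345.0) + (0.958098)(639.7) = 558.80 m.
1° of latitude spans 3600 × 30.90 = 111240 m, so Δφ = 558.80 / 111240 × 3600 = 18.084″.

Δφ = 18.1″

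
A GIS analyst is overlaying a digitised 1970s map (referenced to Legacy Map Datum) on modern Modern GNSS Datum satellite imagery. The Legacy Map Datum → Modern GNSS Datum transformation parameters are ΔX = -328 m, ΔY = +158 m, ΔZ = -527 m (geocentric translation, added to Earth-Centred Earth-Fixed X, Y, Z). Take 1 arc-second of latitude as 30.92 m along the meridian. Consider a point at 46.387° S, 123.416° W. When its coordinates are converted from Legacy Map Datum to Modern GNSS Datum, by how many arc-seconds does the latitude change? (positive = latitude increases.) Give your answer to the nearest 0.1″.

sin φ = -0.724015, cos φ = 0.689784, sin λ = -0.834694, cos λ = -0.550714.
North component: ΔN = −sin φ cos λ·ΔX − sin φ sin λ·ΔY + cos φ·ΔZ = −(-0.724015)(-0.550714)(-328) − (-0.724015)(-0.834694)(158) + (0.689784)(-527) = -328.22 m.
1° of latitude spans 3600 × 30.92 = 111312 m, so Δφ = -328.22 / 111312 × 3600 = -10.615″.

Δφ = -10.6″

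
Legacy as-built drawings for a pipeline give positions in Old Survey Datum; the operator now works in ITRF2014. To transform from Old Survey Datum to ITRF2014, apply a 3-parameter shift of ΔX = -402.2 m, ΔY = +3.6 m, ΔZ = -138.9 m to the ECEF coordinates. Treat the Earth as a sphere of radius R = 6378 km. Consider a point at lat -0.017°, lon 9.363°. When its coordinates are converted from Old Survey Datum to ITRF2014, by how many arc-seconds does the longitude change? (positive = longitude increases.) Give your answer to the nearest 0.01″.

Δλ = 2.23″

sin φ = -0.000297, cos φ = 1.000000, sin λ = 0.162689, cos λ = 0.986677.
East component: ΔE = −sin λ·ΔX + cos λ·ΔY = −(0.162689)(-402.2) + (0.986677)(3.6) = 68.99 m.
1° of latitude spans πR/180 = 111317 m; at latitude φ, 1° of longitude spans that × cos φ = 111317.1 m, so Δλ = 68.99 / 111317.1 × 3600 = 2.231″.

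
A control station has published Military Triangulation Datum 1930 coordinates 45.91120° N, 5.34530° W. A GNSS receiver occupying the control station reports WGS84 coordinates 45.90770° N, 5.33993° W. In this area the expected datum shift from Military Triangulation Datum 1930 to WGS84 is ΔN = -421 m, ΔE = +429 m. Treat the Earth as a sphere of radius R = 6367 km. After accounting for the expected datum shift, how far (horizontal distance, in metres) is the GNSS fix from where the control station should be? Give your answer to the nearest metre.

Observed coordinate differences: Δφ = -0.00350°, Δλ = +0.00537°.
Converting to metres (1° lat = 111125 m, cos φ = 0.695772): observed ΔN = -388.9 m, observed ΔE = 415.2 m.
Subtracting the expected shift leaves a residual of -388.9 − (-421) = 32.1 m north and 415.2 − (429) = -13.8 m east.
Residual distance = √(32.1² + (-13.8)²) = 34.9 m.

35 m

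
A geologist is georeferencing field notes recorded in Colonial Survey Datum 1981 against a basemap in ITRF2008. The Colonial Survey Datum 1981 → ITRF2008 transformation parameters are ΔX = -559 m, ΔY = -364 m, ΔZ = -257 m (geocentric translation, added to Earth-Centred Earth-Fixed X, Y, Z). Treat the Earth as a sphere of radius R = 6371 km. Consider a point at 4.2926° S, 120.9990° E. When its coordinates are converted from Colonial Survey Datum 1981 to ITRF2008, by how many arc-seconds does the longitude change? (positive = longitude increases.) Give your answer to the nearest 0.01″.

Δλ = 21.64″

sin φ = -0.074850, cos φ = 0.997195, sin λ = 0.857176, cos λ = -0.515023.
East component: ΔE = −sin λ·ΔX + cos λ·ΔY = −(0.857176)(-559) + (-0.515023)(-364) = 666.63 m.
1° of latitude spans πR/180 = 111195 m; at latitude φ, 1° of longitude spans that × cos φ = 110883.0 m, so Δλ = 666.63 / 110883.0 × 3600 = 21.643″.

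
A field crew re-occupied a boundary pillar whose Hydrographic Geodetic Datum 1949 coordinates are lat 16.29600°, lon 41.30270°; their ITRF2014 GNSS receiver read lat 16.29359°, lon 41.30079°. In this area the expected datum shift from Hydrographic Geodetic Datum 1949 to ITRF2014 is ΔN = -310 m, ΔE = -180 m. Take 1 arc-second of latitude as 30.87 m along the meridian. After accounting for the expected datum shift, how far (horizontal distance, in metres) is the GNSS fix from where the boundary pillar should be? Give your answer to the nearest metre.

Observed coordinate differences: Δφ = -0.00241°, Δλ = -0.00191°.
Converting to metres (1° lat = 111132 m, cos φ = 0.959825): observed ΔN = -267.8 m, observed ΔE = -203.7 m.
Subtracting the expected shift leaves a residual of -267.8 − (-310) = 42.2 m north and -203.7 − (-180) = -23.7 m east.
Residual distance = √(42.2² + (-23.7)²) = 48.4 m.

48 m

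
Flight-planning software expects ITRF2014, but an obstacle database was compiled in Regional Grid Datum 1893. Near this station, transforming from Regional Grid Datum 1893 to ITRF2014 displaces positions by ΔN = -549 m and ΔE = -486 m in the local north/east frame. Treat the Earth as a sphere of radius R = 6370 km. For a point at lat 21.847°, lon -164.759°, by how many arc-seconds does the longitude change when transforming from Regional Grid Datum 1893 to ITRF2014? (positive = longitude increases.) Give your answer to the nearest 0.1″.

At latitude 21.847°, cos φ = 0.928181.
One radian of longitude at latitude φ spans R cos φ, so Δλ = ΔE / (R cos φ) = -486.0 / (6370000 × 0.928181) = -8.2199e-05 rad = -16.955″.

Δλ = -17.0″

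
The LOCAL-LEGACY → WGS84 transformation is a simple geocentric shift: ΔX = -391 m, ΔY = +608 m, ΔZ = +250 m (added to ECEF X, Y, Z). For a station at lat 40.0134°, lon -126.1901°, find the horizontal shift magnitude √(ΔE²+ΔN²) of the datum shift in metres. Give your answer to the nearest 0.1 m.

763.9 m

At φ = 40.0134°, λ = -126.1901°: sin φ = 0.642967, cos φ = 0.765894, sin λ = -0.807062, cos λ = -0.590466.
ΔE = −sin λ·ΔX + cos λ·ΔY = −(-0.807062)·(-391) + (-0.590466)·(608) = -674.56 m.
ΔN = −sin φ cos λ·ΔX − sin φ sin λ·ΔY + cos φ·ΔZ = −(0.642967)(-0.590466)(-391) − (0.642967)(-0.807062)(608) + (0.765894)(250) = 358.53 m.
Horizontal magnitude = √(ΔE² + ΔN²) = √((-674.56)² + 358.53²) = 763.93 m.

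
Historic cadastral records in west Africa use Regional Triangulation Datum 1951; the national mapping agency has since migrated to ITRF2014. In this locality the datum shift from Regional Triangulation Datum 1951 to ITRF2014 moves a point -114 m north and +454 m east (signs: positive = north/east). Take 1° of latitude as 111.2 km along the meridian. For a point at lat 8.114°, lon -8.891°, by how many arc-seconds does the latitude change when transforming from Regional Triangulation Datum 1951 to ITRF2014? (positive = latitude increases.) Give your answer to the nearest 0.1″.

Δφ = -3.7″

1° of latitude = 111.2 km, so Δφ = -114.0 / 111200 = -0.0010252° = -3.691″.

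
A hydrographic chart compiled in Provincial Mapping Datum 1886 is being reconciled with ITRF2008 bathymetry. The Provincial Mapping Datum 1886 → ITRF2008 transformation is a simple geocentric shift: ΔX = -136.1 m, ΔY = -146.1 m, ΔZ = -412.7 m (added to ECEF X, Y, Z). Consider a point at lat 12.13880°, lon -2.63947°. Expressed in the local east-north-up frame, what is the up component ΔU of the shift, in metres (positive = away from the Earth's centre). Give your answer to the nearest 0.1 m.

ΔU = -213.1 m

The local up (radial) axis is (cos φ cos λ, cos φ sin λ, sin φ), giving ΔU = -132.916 + 6.578 − 86.783 = -213.12 m.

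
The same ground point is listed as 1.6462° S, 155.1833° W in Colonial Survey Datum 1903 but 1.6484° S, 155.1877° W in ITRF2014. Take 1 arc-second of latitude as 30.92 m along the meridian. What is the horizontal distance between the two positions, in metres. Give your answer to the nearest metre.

547 m

Δφ = -1.6484° − -1.6462° = -0.0022°; Δλ = -155.1877° − -155.1833° = -0.0044°.
1° of latitude = 3600 × 30.92 = 111312 m.
ΔN = Δφ × 111312 = -244.9 m; ΔE = Δλ × 111312 × cos(-1.6462°) = -0.0044 × 111312 × 0.999587 = -489.6 m.
Distance = √(ΔE² + ΔN²) = √((-489.6)² + (-244.9)²) = 547.4 m.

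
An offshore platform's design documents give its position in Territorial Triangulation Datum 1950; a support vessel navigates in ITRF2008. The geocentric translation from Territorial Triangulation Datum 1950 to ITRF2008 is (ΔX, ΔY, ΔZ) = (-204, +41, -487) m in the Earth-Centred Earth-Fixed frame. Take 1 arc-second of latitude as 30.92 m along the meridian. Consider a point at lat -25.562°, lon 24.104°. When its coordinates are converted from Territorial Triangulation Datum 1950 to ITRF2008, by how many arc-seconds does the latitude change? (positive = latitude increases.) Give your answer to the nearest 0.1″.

Δφ = -16.6″

sin φ = -0.431488, cos φ = 0.902119, sin λ = 0.408394, cos λ = 0.912806.
North component: ΔN = −sin φ cos λ·ΔX − sin φ sin λ·ΔY + cos φ·ΔZ = −(-0.431488)(0.912806)(-204) − (-0.431488)(0.408394)(41) + (0.902119)(-487) = -512.46 m.
1° of latitude spans 3600 × 30.92 = 111312 m, so Δφ = -512.46 / 111312 × 3600 = -16.574″.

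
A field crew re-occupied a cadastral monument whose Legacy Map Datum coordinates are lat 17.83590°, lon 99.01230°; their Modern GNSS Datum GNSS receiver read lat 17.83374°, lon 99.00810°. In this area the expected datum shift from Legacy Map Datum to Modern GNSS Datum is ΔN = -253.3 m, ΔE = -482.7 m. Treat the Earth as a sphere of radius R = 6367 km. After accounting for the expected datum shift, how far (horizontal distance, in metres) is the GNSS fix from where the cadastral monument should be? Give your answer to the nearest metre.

41 m

Observed coordinate differences: Δφ = -0.00216°, Δλ = -0.00420°.
Converting to metres (1° lat = 111125 m, cos φ = 0.951938): observed ΔN = -240.0 m, observed ΔE = -444.3 m.
Subtracting the expected shift leaves a residual of -240.0 − (-253.3) = 13.3 m north and -444.3 − (-482.7) = 38.4 m east.
Residual distance = √(13.3² + 38.4²) = 40.6 m.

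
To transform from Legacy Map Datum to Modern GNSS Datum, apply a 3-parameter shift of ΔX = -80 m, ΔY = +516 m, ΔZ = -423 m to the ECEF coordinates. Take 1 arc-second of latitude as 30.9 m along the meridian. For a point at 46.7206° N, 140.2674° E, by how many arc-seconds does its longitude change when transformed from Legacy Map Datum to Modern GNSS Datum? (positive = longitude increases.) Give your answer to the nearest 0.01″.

Δλ = -16.32″

sin φ = 0.728019, cos φ = 0.685557, sin λ = 0.639205, cos λ = -0.769036.
East component: ΔE = −sin λ·ΔX + cos λ·ΔY = −(0.639205)(-80) + (-0.769036)(516) = -345.69 m.
1° of latitude spans 3600 × 30.90 = 111240 m; at latitude φ, 1° of longitude spans that × cos φ = 76261.3 m, so Δλ = -345.69 / 76261.3 × 3600 = -16.318″.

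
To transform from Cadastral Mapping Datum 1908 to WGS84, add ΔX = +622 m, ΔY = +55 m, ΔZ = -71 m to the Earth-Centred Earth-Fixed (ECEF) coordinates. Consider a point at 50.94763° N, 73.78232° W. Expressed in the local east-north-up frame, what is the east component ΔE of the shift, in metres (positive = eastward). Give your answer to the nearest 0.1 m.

ΔE = 612.6 m

At φ = 50.94763°, λ = -73.78232°: sin φ = 0.776570, cos φ = 0.630030, sin λ = -0.960208, cos λ = 0.279287.
ΔE = −sin λ·ΔX + cos λ·ΔY = −(-0.960208)·(622) + (0.279287)·(55) = 612.61 m.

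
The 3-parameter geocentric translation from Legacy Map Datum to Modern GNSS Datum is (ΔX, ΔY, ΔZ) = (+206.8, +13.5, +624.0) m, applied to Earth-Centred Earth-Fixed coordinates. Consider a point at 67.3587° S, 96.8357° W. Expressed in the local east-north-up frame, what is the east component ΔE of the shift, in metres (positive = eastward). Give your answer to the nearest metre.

ΔE = 204 m

The local east axis at (φ, λ) is (−sin λ, cos λ, 0), so ΔE = −sin(-96.8357°)·206.8 + cos(-96.8357°)·13.5 = 203.72 m.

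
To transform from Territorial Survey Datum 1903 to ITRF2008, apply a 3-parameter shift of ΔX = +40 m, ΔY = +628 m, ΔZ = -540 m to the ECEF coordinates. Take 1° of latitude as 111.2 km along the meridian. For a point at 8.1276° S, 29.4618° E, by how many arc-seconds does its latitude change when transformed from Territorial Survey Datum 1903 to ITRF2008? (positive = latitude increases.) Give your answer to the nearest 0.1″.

Δφ = -15.7″

sin φ = -0.141378, cos φ = 0.989956, sin λ = 0.491843, cos λ = 0.870684.
North component: ΔN = −sin φ cos λ·ΔX − sin φ sin λ·ΔY + cos φ·ΔZ = −(-0.141378)(0.870684)(40) − (-0.141378)(0.491843)(628) + (0.989956)(-540) = -485.98 m.
1° of latitude spans 111200 m, so Δφ = -485.98 / 111200 × 3600 = -15.733″.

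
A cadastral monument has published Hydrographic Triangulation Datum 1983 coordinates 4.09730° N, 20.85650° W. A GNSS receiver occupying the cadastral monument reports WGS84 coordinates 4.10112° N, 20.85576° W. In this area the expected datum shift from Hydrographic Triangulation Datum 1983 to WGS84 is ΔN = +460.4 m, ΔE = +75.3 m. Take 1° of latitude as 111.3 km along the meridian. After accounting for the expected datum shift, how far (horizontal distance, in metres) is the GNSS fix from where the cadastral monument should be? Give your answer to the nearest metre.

Observed coordinate differences: Δφ = +0.00382°, Δλ = +0.00074°.
Converting to metres (1° lat = 111300 m, cos φ = 0.997444): observed ΔN = 425.2 m, observed ΔE = 82.2 m.
Subtracting the expected shift leaves a residual of 425.2 − (460.4) = -35.2 m north and 82.2 − (75.3) = 6.9 m east.
Residual distance = √((-35.2)² + 6.9²) = 35.9 m.

36 m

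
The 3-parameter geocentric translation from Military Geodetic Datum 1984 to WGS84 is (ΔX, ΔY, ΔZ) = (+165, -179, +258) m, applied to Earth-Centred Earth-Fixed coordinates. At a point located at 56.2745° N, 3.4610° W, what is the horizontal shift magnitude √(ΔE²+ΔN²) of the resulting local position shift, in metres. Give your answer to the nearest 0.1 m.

At φ = 56.2745°, λ = -3.4610°: sin φ = 0.831707, cos φ = 0.555215, sin λ = -0.060369, cos λ = 0.998176.
ΔE = −sin λ·ΔX + cos λ·ΔY = −(-0.060369)·(165) + (0.998176)·(-179) = -168.71 m.
ΔN = −sin φ cos λ·ΔX − sin φ sin λ·ΔY + cos φ·ΔZ = −(0.831707)(0.998176)(165) − (0.831707)(-0.060369)(-179) + (0.555215)(258) = -2.72 m.
Horizontal magnitude = √(ΔE² + ΔN²) = √((-168.71)² + (-2.72)²) = 168.73 m.

168.7 m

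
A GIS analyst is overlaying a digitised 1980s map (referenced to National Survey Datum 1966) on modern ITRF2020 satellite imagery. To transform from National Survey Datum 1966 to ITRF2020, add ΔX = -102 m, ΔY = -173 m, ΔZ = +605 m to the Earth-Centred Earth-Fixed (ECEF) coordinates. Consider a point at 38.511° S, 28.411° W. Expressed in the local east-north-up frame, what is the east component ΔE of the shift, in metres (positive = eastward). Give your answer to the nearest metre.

ΔE = -201 m

The local east axis at (φ, λ) is (−sin λ, cos λ, 0), so ΔE = −sin(-28.411°)·(-102) + cos(-28.411°)·(-173) = -200.69 m.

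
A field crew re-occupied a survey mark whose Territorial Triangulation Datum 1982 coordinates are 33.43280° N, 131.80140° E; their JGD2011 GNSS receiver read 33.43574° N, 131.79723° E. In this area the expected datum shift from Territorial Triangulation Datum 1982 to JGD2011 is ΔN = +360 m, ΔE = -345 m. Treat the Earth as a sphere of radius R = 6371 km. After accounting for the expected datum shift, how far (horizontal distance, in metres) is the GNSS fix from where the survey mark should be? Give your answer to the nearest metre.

53 m

Observed coordinate differences: Δφ = +0.00294°, Δλ = -0.00417°.
Converting to metres (1° lat = 111195 m, cos φ = 0.834533): observed ΔN = 326.9 m, observed ΔE = -387.0 m.
Subtracting the expected shift leaves a residual of 326.9 − (360) = -33.1 m north and -387.0 − (-345) = -42.0 m east.
Residual distance = √((-33.1)² + (-42.0)²) = 53.4 m.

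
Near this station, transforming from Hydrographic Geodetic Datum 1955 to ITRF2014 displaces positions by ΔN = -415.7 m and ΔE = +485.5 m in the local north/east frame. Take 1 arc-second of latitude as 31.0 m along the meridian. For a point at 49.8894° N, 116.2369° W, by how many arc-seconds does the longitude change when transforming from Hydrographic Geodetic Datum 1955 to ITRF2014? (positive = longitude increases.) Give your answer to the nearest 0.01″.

Δλ = 24.31″

At latitude 49.8894°, cos φ = 0.644265.
1″ of longitude at this latitude = 31.00 × cos φ = 19.9722 m, so Δλ = 485.5 / 19.9722 = 24.309″.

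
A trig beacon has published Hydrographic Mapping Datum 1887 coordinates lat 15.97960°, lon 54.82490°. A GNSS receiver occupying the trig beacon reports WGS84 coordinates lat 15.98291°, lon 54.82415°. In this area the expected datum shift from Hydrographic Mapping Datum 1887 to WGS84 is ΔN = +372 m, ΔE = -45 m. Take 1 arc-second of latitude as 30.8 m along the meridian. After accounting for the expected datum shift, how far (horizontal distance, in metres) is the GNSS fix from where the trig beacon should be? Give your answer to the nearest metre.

Observed coordinate differences: Δφ = +0.00331°, Δλ = -0.00075°.
Converting to metres (1° lat = 110880 m, cos φ = 0.961360): observed ΔN = 367.0 m, observed ΔE = -79.9 m.
Subtracting the expected shift leaves a residual of 367.0 − (372) = -5.0 m north and -79.9 − (-45) = -34.9 m east.
Residual distance = √((-5.0)² + (-34.9)²) = 35.3 m.

35 m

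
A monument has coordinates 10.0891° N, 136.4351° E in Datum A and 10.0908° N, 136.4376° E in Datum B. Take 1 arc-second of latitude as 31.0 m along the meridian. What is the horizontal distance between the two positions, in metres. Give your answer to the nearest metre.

Δφ = 10.0908° − 10.0891° = +0.0017°; Δλ = 136.4376° − 136.4351° = +0.0025°.
1° of latitude = 3600 × 31.00 = 111600 m.
ΔN = Δφ × 111600 = 189.7 m; ΔE = Δλ × 111600 × cos(10.0891°) = +0.0025 × 111600 × 0.984537 = 274.7 m.
Distance = √(ΔE² + ΔN²) = √(274.7² + 189.7²) = 333.8 m.

334 m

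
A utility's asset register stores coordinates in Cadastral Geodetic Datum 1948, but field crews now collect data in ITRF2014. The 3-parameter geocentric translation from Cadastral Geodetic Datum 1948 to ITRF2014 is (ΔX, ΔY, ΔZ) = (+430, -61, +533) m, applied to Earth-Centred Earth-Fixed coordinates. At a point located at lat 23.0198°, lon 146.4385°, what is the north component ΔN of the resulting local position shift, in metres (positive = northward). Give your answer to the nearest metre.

The local north axis is (−sin φ cos λ, −sin φ sin λ, cos φ), giving ΔN = 140.119 + 13.187 + 490.557 = 643.86 m.

ΔN = 644 m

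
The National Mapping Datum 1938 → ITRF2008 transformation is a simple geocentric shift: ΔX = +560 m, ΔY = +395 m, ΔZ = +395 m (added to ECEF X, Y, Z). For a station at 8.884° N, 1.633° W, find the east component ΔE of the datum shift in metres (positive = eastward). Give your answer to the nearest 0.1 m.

The local east axis at (φ, λ) is (−sin λ, cos λ, 0), so ΔE = −sin(-1.633°)·560 + cos(-1.633°)·395 = 410.80 m.

ΔE = 410.8 m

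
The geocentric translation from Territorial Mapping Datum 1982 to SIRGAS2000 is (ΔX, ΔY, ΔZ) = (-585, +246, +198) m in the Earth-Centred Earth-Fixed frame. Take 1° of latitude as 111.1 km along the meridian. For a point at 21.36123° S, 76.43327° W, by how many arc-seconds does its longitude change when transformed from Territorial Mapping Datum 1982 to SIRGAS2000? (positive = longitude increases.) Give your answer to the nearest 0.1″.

sin φ = -0.364247, cos φ = 0.931303, sin λ = -0.972097, cos λ = 0.234578.
East component: ΔE = −sin λ·ΔX + cos λ·ΔY = −(-0.972097)(-585) + (0.234578)(246) = -510.97 m.
1° of latitude spans 111100 m; at latitude φ, 1° of longitude spans that × cos φ = 103467.7 m, so Δλ = -510.97 / 103467.7 × 3600 = -17.778″.

Δλ = -17.8″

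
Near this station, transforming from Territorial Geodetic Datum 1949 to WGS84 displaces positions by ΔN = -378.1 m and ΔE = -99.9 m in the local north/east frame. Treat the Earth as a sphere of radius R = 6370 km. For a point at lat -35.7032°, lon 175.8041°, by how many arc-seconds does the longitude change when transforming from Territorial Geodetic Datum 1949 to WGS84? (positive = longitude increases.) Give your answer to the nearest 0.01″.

At latitude -35.7032°, cos φ = 0.812051.
One radian of longitude at latitude φ spans R cos φ, so Δλ = ΔE / (R cos φ) = -99.9 / (6370000 × 0.812051) = -1.9313e-05 rad = -3.984″.

Δλ = -3.98″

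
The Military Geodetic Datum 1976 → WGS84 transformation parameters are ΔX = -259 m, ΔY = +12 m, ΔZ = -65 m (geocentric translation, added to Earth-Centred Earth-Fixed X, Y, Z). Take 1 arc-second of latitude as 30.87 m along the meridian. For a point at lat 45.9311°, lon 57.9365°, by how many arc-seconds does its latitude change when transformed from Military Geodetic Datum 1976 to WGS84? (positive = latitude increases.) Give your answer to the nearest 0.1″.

sin φ = 0.718504, cos φ = 0.695523, sin λ = 0.847460, cos λ = 0.530859.
North component: ΔN = −sin φ cos λ·ΔX − sin φ sin λ·ΔY + cos φ·ΔZ = −(0.718504)(0.530859)(-259) − (0.718504)(0.847460)(12) + (0.695523)(-65) = 46.27 m.
1° of latitude spans 3600 × 30.87 = 111132 m, so Δφ = 46.27 / 111132 × 3600 = 1.499″.

Δφ = 1.5″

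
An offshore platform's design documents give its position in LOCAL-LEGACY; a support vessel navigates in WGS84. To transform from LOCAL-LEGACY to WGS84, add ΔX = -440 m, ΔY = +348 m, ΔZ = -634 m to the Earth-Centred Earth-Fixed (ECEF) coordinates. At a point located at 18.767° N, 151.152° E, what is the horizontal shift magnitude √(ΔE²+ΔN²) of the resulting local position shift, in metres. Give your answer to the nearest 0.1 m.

783.8 m

At φ = 18.767°, λ = 151.152°: sin φ = 0.321720, cos φ = 0.946835, sin λ = 0.482488, cos λ = -0.875903.
ΔE = −sin λ·ΔX + cos λ·ΔY = −(0.482488)·(-440) + (-0.875903)·(348) = -92.52 m.
ΔN = −sin φ cos λ·ΔX − sin φ sin λ·ΔY + cos φ·ΔZ = −(0.321720)(-0.875903)(-440) − (0.321720)(0.482488)(348) + (0.946835)(-634) = -778.30 m.
Horizontal magnitude = √(ΔE² + ΔN²) = √((-92.52)² + (-778.30)²) = 783.78 m.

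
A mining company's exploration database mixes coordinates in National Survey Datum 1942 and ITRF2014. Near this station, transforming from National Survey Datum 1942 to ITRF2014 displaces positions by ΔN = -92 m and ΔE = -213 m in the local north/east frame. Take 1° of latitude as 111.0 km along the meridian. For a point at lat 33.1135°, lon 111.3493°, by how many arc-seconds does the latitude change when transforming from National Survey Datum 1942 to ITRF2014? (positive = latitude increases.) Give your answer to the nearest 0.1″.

1° of latitude = 111.0 km, so Δφ = -92.0 / 111000 = -0.0008288° = -2.984″.

Δφ = -3.0″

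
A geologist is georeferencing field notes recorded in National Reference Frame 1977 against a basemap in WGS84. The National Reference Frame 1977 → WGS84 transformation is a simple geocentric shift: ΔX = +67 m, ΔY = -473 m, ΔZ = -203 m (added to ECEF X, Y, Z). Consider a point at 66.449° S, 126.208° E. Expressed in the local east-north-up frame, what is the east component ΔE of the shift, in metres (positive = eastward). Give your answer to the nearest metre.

At φ = -66.449°, λ = 126.208°: sin φ = -0.916705, cos φ = 0.399565, sin λ = 0.806878, cos λ = -0.590718.
ΔE = −sin λ·ΔX + cos λ·ΔY = −(0.806878)·(67) + (-0.590718)·(-473) = 225.35 m.

ΔE = 225 m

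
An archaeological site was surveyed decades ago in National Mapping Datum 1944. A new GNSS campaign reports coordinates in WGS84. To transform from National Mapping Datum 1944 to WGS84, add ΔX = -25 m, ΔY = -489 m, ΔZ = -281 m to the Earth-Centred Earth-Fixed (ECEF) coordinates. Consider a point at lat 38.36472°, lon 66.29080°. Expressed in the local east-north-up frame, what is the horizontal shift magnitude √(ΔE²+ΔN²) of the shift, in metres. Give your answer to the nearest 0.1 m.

At φ = 38.36472°, λ = 66.29080°: sin φ = 0.620665, cos φ = 0.784076, sin λ = 0.915598, cos λ = 0.402095.
ΔE = −sin λ·ΔX + cos λ·ΔY = −(0.915598)·(-25) + (0.402095)·(-489) = -173.73 m.
ΔN = −sin φ cos λ·ΔX − sin φ sin λ·ΔY + cos φ·ΔZ = −(0.620665)(0.402095)(-25) − (0.620665)(0.915598)(-489) + (0.784076)(-281) = 63.80 m.
Horizontal magnitude = √(ΔE² + ΔN²) = √((-173.73)² + 63.80²) = 185.08 m.

185.1 m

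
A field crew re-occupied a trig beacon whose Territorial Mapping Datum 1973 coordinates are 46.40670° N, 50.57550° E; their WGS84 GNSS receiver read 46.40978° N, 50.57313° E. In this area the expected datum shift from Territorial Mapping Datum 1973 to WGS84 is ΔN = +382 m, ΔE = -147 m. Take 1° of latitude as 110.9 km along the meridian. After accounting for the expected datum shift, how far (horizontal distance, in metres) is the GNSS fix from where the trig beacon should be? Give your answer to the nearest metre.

Observed coordinate differences: Δφ = +0.00308°, Δλ = -0.00237°.
Converting to metres (1° lat = 110900 m, cos φ = 0.689535): observed ΔN = 341.6 m, observed ΔE = -181.2 m.
Subtracting the expected shift leaves a residual of 341.6 − (382) = -40.4 m north and -181.2 − (-147) = -34.2 m east.
Residual distance = √((-40.4)² + (-34.2)²) = 53.0 m.

53 m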